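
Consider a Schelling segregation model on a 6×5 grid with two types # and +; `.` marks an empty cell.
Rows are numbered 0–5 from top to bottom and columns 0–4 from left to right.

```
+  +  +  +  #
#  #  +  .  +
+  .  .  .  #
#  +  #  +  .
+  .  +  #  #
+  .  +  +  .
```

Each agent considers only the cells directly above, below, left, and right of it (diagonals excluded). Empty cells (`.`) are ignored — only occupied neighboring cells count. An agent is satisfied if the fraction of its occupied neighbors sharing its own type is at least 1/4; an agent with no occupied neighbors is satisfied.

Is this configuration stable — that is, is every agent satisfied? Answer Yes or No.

(0,0)+ 1/2 satisfied
(0,1)+ 2/3 satisfied
(0,2)+ 3/3 satisfied
(0,3)+ 1/2 satisfied
(0,4)# 0/2 not
(1,0)# 1/3 satisfied
(1,1)# 1/3 satisfied
(1,2)+ 1/2 satisfied
(1,4)+ 0/2 not
(2,0)+ 0/2 not
(2,4)# 0/1 not
(3,0)# 0/3 not
(3,1)+ 0/2 not
(3,2)# 0/3 not
(3,3)+ 0/2 not
(4,0)+ 1/2 satisfied
(4,2)+ 1/3 satisfied
(4,3)# 1/4 satisfied
(4,4)# 1/1 satisfied
(5,0)+ 1/1 satisfied
(5,2)+ 2/2 satisfied
(5,3)+ 1/2 satisfied
For instance (0,4) has only 0/2 same-type neighbors, below 1/4.

No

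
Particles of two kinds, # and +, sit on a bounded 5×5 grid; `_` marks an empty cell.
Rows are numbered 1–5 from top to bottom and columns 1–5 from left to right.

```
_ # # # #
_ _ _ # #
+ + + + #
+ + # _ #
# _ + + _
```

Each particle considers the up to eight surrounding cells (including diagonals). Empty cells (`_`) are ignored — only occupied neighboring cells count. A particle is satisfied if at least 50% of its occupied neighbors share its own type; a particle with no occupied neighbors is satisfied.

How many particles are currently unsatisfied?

(1,2)# 1/1 ✓
(1,3)# 3/3 ✓
(1,4)# 4/4 ✓
(1,5)# 3/3 ✓
(2,4)# 5/7 ✓
(2,5)# 4/5 ✓
(3,1)+ 3/3 ✓
(3,2)+ 4/5 ✓
(3,3)+ 3/5 ✓
(3,4)+ 1/6 ✗
(3,5)# 3/4 ✓
(4,1)+ 3/4 ✓
(4,2)+ 5/7 ✓
(4,3)# 0/6 ✗
(4,5)# 1/3 ✗
(5,1)# 0/2 ✗
(5,3)+ 2/3 ✓
(5,4)+ 1/3 ✗
Unsatisfied: (3,4), (4,3), (4,5), (5,1), (5,4) — 5 in total.

5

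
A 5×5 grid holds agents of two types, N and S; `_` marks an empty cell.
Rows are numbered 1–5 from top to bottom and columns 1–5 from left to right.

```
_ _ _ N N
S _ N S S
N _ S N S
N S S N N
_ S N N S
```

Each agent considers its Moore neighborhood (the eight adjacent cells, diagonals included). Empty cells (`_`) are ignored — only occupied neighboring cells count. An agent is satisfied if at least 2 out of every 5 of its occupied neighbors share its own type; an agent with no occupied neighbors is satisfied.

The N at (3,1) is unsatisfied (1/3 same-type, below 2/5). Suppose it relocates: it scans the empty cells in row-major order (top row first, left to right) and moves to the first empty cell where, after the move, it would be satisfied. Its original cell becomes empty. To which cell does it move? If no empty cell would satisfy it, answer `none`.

(1,2)

Vacating (3,1). Empty cells in order:
  (1,1): 0/1 same-type → still unsatisfied.
  (1,2): 1/2 same-type → satisfied — stop here.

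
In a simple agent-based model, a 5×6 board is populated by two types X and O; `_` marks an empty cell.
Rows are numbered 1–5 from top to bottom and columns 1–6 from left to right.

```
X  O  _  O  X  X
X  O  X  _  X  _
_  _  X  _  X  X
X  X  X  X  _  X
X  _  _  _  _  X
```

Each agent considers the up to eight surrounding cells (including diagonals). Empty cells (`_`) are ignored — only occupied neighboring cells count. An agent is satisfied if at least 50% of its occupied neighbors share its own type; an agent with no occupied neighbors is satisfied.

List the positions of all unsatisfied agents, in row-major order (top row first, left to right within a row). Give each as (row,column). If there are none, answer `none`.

(1,1), (1,2), (1,4), (2,1), (2,2), (2,3)

Row 1: (1,1)X 1/3 unhappy · (1,2)O 1/4 unhappy · (1,4)O 0/3 unhappy · (1,5)X 2/3 ok · (1,6)X 2/2 ok
Row 2: (2,1)X 1/3 unhappy · (2,2)O 1/5 unhappy · (2,3)X 1/4 unhappy · (2,5)X 4/5 ok
Row 3: (3,3)X 4/5 ok · (3,5)X 4/4 ok · (3,6)X 3/3 ok
Row 4: (4,1)X 2/2 ok · (4,2)X 4/4 ok · (4,3)X 3/3 ok · (4,4)X 3/3 ok · (4,6)X 3/3 ok
Row 5: (5,1)X 2/2 ok · (5,6)X 1/1 ok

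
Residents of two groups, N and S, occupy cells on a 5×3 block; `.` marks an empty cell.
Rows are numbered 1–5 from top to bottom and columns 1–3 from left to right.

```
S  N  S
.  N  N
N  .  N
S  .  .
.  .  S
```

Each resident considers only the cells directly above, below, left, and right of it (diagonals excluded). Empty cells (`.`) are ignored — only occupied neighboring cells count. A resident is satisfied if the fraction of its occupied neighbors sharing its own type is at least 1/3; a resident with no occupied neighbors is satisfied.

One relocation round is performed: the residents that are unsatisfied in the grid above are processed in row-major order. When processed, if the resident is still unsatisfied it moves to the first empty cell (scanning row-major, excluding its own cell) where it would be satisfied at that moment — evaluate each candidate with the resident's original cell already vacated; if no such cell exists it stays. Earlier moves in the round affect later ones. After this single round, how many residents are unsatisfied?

Initially unsatisfied (in order): (1,1), (1,3), (3,1), (4,1).
  (1,1) → (4,2).
  (1,3) → (4,3).
  (3,1) → (1,1).
  (4,1): now satisfied by earlier moves; stays.
Resulting grid:
N N .
. N N
. . N
S S S
. . S
All satisfied now.

0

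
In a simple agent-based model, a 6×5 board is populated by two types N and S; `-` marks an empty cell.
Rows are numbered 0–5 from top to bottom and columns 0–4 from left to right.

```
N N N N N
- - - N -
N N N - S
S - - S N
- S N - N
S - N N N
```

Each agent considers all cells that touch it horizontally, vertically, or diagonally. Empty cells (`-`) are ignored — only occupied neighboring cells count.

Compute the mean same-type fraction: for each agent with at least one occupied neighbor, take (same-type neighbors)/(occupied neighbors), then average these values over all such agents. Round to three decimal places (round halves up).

Row 0: (0,0)N 1/1 · (0,1)N 2/2 · (0,2)N 3/3 · (0,3)N 3/3 · (0,4)N 2/2
Row 1: (1,3)N 4/5
Row 2: (2,0)N 1/2 · (2,1)N 2/3 · (2,2)N 2/3 · (2,4)S 1/3
Row 3: (3,0)S 1/3 · (3,3)S 1/5 · (3,4)N 1/3
Row 4: (4,1)S 2/4 · (4,2)N 2/4 · (4,4)N 3/4
Row 5: (5,0)S 1/1 · (5,2)N 2/3 · (5,3)N 4/4 · (5,4)N 2/2
Sum over 20 agents: 1/1 + 2/2 + 3/3 + 3/3 + 2/2 + 4/5 + 1/2 + 2/3 + 2/3 + 1/3 + 1/3 + 1/5 + 1/3 + 2/4 + 2/4 + 3/4 + 1/1 + 2/3 + 4/4 + 2/2 = 57/4; mean = 57/4 ÷ 20 = 57/80 = 0.7125 → 0.713.

0.713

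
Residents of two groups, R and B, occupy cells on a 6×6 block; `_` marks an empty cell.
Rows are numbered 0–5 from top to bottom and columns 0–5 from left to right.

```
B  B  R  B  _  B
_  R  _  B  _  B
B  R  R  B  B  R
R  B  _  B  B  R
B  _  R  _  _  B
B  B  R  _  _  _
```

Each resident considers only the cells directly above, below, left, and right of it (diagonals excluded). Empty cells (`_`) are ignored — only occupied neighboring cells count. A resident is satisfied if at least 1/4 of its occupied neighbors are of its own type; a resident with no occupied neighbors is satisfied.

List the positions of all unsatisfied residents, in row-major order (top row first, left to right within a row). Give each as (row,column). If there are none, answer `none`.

(0,0)B 1/1 ok
(0,1)B 1/3 ok
(0,2)R 0/2 unhappy
(0,3)B 1/2 ok
(0,5)B 1/1 ok
(1,1)R 1/2 ok
(1,3)B 2/2 ok
(1,5)B 1/2 ok
(2,0)B 0/2 unhappy
(2,1)R 2/4 ok
(2,2)R 1/2 ok
(2,3)B 3/4 ok
(2,4)B 2/3 ok
(2,5)R 1/3 ok
(3,0)R 0/3 unhappy
(3,1)B 0/2 unhappy
(3,3)B 2/2 ok
(3,4)B 2/3 ok
(3,5)R 1/3 ok
(4,0)B 1/2 ok
(4,2)R 1/1 ok
(4,5)B 0/1 unhappy
(5,0)B 2/2 ok
(5,1)B 1/2 ok
(5,2)R 1/2 ok

(0,2), (2,0), (3,0), (3,1), (4,5)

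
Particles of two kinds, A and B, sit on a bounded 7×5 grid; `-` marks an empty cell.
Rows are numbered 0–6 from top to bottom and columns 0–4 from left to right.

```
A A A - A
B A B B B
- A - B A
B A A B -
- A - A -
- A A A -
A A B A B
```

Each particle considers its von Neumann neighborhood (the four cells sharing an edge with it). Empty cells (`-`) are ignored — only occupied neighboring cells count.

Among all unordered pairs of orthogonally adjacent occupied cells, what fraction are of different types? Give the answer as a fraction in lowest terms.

7/16

Scan each occupied cell's neighbors to the right and below so each pair is counted once.
Row 0: A(0,0)–A(0,1)= A(0,0)–B(1,0)≠ A(0,1)–A(0,2)= A(0,1)–A(1,1)= A(0,2)–B(1,2)≠ A(0,4)–B(1,4)≠  → 3/6 unlike.
Row 1: B(1,0)–A(1,1)≠ A(1,1)–B(1,2)≠ A(1,1)–A(2,1)= B(1,2)–B(1,3)= B(1,3)–B(1,4)= B(1,3)–B(2,3)= B(1,4)–A(2,4)≠  → 3/7 unlike.
Row 2: A(2,1)–A(3,1)= B(2,3)–A(2,4)≠ B(2,3)–B(3,3)=  → 1/3 unlike.
Row 3: B(3,0)–A(3,1)≠ A(3,1)–A(3,2)= A(3,1)–A(4,1)= A(3,2)–B(3,3)≠ B(3,3)–A(4,3)≠  → 3/5 unlike.
Row 4: A(4,1)–A(5,1)= A(4,3)–A(5,3)=  → 0/2 unlike.
Row 5: A(5,1)–A(5,2)= A(5,1)–A(6,1)= A(5,2)–A(5,3)= A(5,2)–B(6,2)≠ A(5,3)–A(6,3)=  → 1/5 unlike.
Row 6: A(6,0)–A(6,1)= A(6,1)–B(6,2)≠ B(6,2)–A(6,3)≠ A(6,3)–B(6,4)≠  → 3/4 unlike.
Total adjacent occupied pairs: 32; unlike-type pairs: 14.
14/32 reduces to 7/16.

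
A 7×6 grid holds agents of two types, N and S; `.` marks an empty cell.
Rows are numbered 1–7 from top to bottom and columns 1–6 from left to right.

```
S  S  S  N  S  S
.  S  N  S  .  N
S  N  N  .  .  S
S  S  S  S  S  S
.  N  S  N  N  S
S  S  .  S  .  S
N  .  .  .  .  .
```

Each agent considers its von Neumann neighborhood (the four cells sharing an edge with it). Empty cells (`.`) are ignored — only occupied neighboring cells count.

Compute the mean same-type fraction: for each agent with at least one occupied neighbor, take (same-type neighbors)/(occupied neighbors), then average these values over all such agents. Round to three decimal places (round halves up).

0.467

(1,1)S 1/1
(1,2)S 3/3
(1,3)S 1/3
(1,4)N 0/3
(1,5)S 1/2
(1,6)S 1/2
(2,2)S 1/3
(2,3)N 1/4
(2,4)S 0/2
(2,6)N 0/2
(3,1)S 1/2
(3,2)N 1/4
(3,3)N 2/3
(3,6)S 1/2
(4,1)S 2/2
(4,2)S 2/4
(4,3)S 3/4
(4,4)S 2/3
(4,5)S 2/3
(4,6)S 3/3
(5,2)N 0/3
(5,3)S 1/3
(5,4)N 1/4
(5,5)N 1/3
(5,6)S 2/3
(6,1)S 1/2
(6,2)S 1/2
(6,4)S 0/1
(6,6)S 1/1
(7,1)N 0/1
Sum over 30 agents: 1/1 + 3/3 + 1/3 + 0/3 + 1/2 + 1/2 + 1/3 + 1/4 + 0/2 + 0/2 + 1/2 + 1/4 + 2/3 + 1/2 + 2/2 + 2/4 + 3/4 + 2/3 + 2/3 + 3/3 + 0/3 + 1/3 + 1/4 + 1/3 + 2/3 + 1/2 + 1/2 + 0/1 + 1/1 + 0/1 = 14; mean = 14 ÷ 30 = 7/15 = 0.466666… → 0.467.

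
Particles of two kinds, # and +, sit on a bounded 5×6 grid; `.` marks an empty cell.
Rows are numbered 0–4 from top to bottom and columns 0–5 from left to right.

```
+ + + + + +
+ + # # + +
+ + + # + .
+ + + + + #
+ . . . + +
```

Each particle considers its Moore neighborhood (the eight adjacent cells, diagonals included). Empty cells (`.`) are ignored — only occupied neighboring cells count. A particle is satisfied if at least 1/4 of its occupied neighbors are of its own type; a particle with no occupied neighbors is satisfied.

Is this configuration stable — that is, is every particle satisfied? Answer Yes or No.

No

Row 0: (0,0)+ 3/3 ok · (0,1)+ 4/5 ok · (0,2)+ 3/5 ok · (0,3)+ 3/5 ok · (0,4)+ 4/5 ok · (0,5)+ 3/3 ok
Row 1: (1,0)+ 5/5 ok · (1,1)+ 7/8 ok · (1,2)# 2/8 ok · (1,3)# 2/8 ok · (1,4)+ 5/7 ok · (1,5)+ 4/4 ok
Row 2: (2,0)+ 5/5 ok · (2,1)+ 7/8 ok · (2,2)+ 5/8 ok · (2,3)# 2/8 ok · (2,4)+ 4/7 ok
Row 3: (3,0)+ 4/4 ok · (3,1)+ 6/6 ok · (3,2)+ 4/5 ok · (3,3)+ 5/6 ok · (3,4)+ 4/6 ok · (3,5)# 0/4 unhappy
Row 4: (4,0)+ 2/2 ok · (4,4)+ 3/4 ok · (4,5)+ 2/3 ok
For instance (3,5) has only 0/4 same-type neighbors, below 1/4.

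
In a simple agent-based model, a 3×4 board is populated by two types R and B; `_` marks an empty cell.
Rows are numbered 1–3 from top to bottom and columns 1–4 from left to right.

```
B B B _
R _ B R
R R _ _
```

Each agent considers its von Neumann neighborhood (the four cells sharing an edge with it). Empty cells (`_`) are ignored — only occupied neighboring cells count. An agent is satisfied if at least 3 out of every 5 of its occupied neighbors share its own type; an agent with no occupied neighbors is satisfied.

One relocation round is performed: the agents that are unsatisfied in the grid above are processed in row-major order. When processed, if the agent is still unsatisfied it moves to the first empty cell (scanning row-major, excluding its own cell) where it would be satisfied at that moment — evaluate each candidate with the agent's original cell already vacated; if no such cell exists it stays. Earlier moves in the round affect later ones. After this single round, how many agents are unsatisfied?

Initially unsatisfied (in order): (1,1), (2,1), (2,3), (2,4).
  (1,1): no empty cell satisfies it; stays.
  (2,1) → (3,4).
  (2,3): no empty cell satisfies it; stays.
  (2,4) → (3,3).
Resulting grid:
B B B _
_ _ B _
R R R R
Unsatisfied now: (2,3).

1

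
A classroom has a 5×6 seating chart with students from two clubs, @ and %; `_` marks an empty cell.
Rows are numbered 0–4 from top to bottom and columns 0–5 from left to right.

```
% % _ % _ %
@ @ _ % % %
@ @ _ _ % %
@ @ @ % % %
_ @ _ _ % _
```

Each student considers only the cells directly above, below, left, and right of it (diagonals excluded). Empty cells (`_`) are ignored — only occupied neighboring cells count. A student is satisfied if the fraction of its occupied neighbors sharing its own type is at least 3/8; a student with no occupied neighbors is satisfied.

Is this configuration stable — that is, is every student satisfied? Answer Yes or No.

Row 0: (0,0)% 1/2 ok · (0,1)% 1/2 ok · (0,3)% 1/1 ok · (0,5)% 1/1 ok
Row 1: (1,0)@ 2/3 ok · (1,1)@ 2/3 ok · (1,3)% 2/2 ok · (1,4)% 3/3 ok · (1,5)% 3/3 ok
Row 2: (2,0)@ 3/3 ok · (2,1)@ 3/3 ok · (2,4)% 3/3 ok · (2,5)% 3/3 ok
Row 3: (3,0)@ 2/2 ok · (3,1)@ 4/4 ok · (3,2)@ 1/2 ok · (3,3)% 1/2 ok · (3,4)% 4/4 ok · (3,5)% 2/2 ok
Row 4: (4,1)@ 1/1 ok · (4,4)% 1/1 ok
All meet the threshold, so the configuration is stable.

Yes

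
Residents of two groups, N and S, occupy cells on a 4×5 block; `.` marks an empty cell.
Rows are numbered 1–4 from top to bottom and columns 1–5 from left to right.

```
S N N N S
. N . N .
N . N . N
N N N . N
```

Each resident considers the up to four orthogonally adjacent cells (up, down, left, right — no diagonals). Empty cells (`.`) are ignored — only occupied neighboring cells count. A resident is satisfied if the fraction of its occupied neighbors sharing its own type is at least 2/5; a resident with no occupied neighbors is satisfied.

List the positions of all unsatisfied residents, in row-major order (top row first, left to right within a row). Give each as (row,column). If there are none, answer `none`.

(1,1)S 0/1 ✗
(1,2)N 2/3 ✓
(1,3)N 2/2 ✓
(1,4)N 2/3 ✓
(1,5)S 0/1 ✗
(2,2)N 1/1 ✓
(2,4)N 1/1 ✓
(3,1)N 1/1 ✓
(3,3)N 1/1 ✓
(3,5)N 1/1 ✓
(4,1)N 2/2 ✓
(4,2)N 2/2 ✓
(4,3)N 2/2 ✓
(4,5)N 1/1 ✓

(1,1), (1,5)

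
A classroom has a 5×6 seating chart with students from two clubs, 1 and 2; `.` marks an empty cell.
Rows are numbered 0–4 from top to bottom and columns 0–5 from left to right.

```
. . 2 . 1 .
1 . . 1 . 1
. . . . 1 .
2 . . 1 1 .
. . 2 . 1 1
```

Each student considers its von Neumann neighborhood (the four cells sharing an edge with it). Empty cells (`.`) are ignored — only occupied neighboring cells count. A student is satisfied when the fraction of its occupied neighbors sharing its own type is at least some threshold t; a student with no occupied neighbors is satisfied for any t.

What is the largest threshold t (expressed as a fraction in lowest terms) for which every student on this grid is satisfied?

1/1

Row 0: (0,2)2 — no occupied neighbors · (0,4)1 — no occupied neighbors
Row 1: (1,0)1 — no occupied neighbors · (1,3)1 — no occupied neighbors · (1,5)1 — no occupied neighbors
Row 2: (2,4)1 1/1
Row 3: (3,0)2 — no occupied neighbors · (3,3)1 1/1 · (3,4)1 3/3
Row 4: (4,2)2 — no occupied neighbors · (4,4)1 2/2 · (4,5)1 1/1
The smallest same-type fraction is 1/1 at (2,4), which reduces to 1/1. Any threshold above that leaves this student unsatisfied.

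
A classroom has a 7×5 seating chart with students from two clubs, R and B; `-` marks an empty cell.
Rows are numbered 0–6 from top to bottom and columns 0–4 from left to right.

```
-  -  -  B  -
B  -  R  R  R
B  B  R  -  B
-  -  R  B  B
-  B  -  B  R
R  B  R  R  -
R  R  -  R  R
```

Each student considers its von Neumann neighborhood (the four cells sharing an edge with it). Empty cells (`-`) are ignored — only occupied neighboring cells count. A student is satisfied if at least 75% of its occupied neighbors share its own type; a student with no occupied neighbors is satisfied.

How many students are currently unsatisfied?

Row 0: (0,3)B 0/1 not
Row 1: (1,0)B 1/1 satisfied · (1,2)R 2/2 satisfied · (1,3)R 2/3 not · (1,4)R 1/2 not
Row 2: (2,0)B 2/2 satisfied · (2,1)B 1/2 not · (2,2)R 2/3 not · (2,4)B 1/2 not
Row 3: (3,2)R 1/2 not · (3,3)B 2/3 not · (3,4)B 2/3 not
Row 4: (4,1)B 1/1 satisfied · (4,3)B 1/3 not · (4,4)R 0/2 not
Row 5: (5,0)R 1/2 not · (5,1)B 1/4 not · (5,2)R 1/2 not · (5,3)R 2/3 not
Row 6: (6,0)R 2/2 satisfied · (6,1)R 1/2 not · (6,3)R 2/2 satisfied · (6,4)R 1/1 satisfied
Unsatisfied: (0,3), (1,3), (1,4), (2,1), (2,2), (2,4), (3,2), (3,3), (3,4), (4,3), (4,4), (5,0), (5,1), (5,2), (5,3), (6,1) — 16 in total.

16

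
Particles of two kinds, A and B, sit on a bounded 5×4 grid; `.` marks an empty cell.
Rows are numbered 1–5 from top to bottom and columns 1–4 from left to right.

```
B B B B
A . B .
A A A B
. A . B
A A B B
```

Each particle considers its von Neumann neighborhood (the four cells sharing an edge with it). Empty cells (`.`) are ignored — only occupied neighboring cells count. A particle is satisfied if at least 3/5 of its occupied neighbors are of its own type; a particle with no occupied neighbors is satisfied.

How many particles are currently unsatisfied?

Row 1: (1,1)B 1/2 ✗ · (1,2)B 2/2 ✓ · (1,3)B 3/3 ✓ · (1,4)B 1/1 ✓
Row 2: (2,1)A 1/2 ✗ · (2,3)B 1/2 ✗
Row 3: (3,1)A 2/2 ✓ · (3,2)A 3/3 ✓ · (3,3)A 1/3 ✗ · (3,4)B 1/2 ✗
Row 4: (4,2)A 2/2 ✓ · (4,4)B 2/2 ✓
Row 5: (5,1)A 1/1 ✓ · (5,2)A 2/3 ✓ · (5,3)B 1/2 ✗ · (5,4)B 2/2 ✓
Unsatisfied: (1,1), (2,1), (2,3), (3,3), (3,4), (5,3) — 6 in total.

6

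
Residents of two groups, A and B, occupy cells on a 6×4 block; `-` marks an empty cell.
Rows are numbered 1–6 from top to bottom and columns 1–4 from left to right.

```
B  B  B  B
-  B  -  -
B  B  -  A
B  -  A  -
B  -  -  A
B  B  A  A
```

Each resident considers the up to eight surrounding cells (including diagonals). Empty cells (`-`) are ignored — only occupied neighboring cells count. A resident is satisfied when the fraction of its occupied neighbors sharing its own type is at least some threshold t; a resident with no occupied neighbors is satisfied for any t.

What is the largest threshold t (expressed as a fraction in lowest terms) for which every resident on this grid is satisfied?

2/3

Row 1: (1,1)B 2/2 · (1,2)B 3/3 · (1,3)B 3/3 · (1,4)B 1/1
Row 2: (2,2)B 5/5
Row 3: (3,1)B 3/3 · (3,2)B 3/4 · (3,4)A 1/1
Row 4: (4,1)B 3/3 · (4,3)A 2/3
Row 5: (5,1)B 3/3 · (5,4)A 3/3
Row 6: (6,1)B 2/2 · (6,2)B 2/3 · (6,3)A 2/3 · (6,4)A 2/2
The smallest same-type fraction is 2/3 at (4,3), which reduces to 2/3. Any threshold above that leaves this resident unsatisfied.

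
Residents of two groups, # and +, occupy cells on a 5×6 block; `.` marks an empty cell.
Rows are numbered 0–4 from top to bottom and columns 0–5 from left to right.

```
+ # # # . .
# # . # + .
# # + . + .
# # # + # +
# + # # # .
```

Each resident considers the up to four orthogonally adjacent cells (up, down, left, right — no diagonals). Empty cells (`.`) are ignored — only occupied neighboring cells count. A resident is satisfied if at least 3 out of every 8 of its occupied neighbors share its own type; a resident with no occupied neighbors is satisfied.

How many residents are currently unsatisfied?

(0,0)+ 0/2 not
(0,1)# 2/3 satisfied
(0,2)# 2/2 satisfied
(0,3)# 2/2 satisfied
(1,0)# 2/3 satisfied
(1,1)# 3/3 satisfied
(1,3)# 1/2 satisfied
(1,4)+ 1/2 satisfied
(2,0)# 3/3 satisfied
(2,1)# 3/4 satisfied
(2,2)+ 0/2 not
(2,4)+ 1/2 satisfied
(3,0)# 3/3 satisfied
(3,1)# 3/4 satisfied
(3,2)# 2/4 satisfied
(3,3)+ 0/3 not
(3,4)# 1/4 not
(3,5)+ 0/1 not
(4,0)# 1/2 satisfied
(4,1)+ 0/3 not
(4,2)# 2/3 satisfied
(4,3)# 2/3 satisfied
(4,4)# 2/2 satisfied
Unsatisfied: (0,0), (2,2), (3,3), (3,4), (3,5), (4,1) — 6 in total.

6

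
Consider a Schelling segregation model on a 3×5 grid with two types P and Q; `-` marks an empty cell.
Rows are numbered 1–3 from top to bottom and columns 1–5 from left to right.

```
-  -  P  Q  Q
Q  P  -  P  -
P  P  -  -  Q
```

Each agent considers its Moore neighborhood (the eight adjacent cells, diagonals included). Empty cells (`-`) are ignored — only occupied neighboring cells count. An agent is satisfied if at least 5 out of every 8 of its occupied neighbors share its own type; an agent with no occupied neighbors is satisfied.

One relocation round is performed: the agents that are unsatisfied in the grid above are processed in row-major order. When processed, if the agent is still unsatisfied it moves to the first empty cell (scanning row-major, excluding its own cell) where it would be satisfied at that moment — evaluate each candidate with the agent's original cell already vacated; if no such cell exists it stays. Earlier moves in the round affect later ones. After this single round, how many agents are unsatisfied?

Initially unsatisfied (in order): (1,4), (1,5), (2,1), (2,4), (3,5).
  (1,4) → (2,5).
  (1,5) → (3,4).
  (2,1): no empty cell satisfies it; stays.
  (2,4) → (1,2).
  (3,5): now satisfied by earlier moves; stays.
Resulting grid:
- P P - -
Q P - - Q
P P - Q Q
Unsatisfied now: (2,1).

1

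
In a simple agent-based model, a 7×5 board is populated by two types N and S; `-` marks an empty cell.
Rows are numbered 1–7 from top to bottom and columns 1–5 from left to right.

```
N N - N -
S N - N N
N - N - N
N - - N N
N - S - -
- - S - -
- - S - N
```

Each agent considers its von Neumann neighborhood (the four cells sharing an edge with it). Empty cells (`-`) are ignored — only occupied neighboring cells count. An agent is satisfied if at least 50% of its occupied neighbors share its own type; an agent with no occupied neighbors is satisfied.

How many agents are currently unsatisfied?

1

Row 1: (1,1)N 1/2 satisfied · (1,2)N 2/2 satisfied · (1,4)N 1/1 satisfied
Row 2: (2,1)S 0/3 not · (2,2)N 1/2 satisfied · (2,4)N 2/2 satisfied · (2,5)N 2/2 satisfied
Row 3: (3,1)N 1/2 satisfied · (3,3)N 0/0 satisfied · (3,5)N 2/2 satisfied
Row 4: (4,1)N 2/2 satisfied · (4,4)N 1/1 satisfied · (4,5)N 2/2 satisfied
Row 5: (5,1)N 1/1 satisfied · (5,3)S 1/1 satisfied
Row 6: (6,3)S 2/2 satisfied
Row 7: (7,3)S 1/1 satisfied · (7,5)N 0/0 satisfied
Unsatisfied: (2,1) — 1 in total.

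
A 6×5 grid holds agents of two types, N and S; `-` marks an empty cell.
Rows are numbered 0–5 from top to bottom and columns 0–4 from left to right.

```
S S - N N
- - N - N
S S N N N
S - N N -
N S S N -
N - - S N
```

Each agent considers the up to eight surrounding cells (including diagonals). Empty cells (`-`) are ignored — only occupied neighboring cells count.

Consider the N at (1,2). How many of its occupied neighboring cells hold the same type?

3

Occupied neighbors of (1,2): (0,1)=S, (0,3)=N, (2,1)=S, (2,2)=N, (2,3)=N.
Same type (N): 3 of 5.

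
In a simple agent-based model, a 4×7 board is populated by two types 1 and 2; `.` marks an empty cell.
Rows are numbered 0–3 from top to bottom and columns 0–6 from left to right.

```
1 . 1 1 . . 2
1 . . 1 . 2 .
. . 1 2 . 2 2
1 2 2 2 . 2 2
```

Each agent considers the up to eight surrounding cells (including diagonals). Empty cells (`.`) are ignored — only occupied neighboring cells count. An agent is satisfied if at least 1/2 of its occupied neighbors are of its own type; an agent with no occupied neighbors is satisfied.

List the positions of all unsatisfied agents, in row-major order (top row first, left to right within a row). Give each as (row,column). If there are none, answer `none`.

(2,2), (3,0), (3,1)

Row 0: (0,0)1 1/1 ✓ · (0,2)1 2/2 ✓ · (0,3)1 2/2 ✓ · (0,6)2 1/1 ✓
Row 1: (1,0)1 1/1 ✓ · (1,3)1 3/4 ✓ · (1,5)2 3/3 ✓
Row 2: (2,2)1 1/5 ✗ · (2,3)2 2/4 ✓ · (2,5)2 4/4 ✓ · (2,6)2 4/4 ✓
Row 3: (3,0)1 0/1 ✗ · (3,1)2 1/3 ✗ · (3,2)2 3/4 ✓ · (3,3)2 2/3 ✓ · (3,5)2 3/3 ✓ · (3,6)2 3/3 ✓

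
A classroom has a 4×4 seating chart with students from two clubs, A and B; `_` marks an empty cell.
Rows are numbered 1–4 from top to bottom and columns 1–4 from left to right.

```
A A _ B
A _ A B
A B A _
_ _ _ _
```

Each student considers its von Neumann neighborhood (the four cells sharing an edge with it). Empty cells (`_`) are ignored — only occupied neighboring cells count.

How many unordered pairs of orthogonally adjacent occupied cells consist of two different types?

Scan each occupied cell's neighbors to the right and below so each pair is counted once.
From row 1: 0 unlike of 3 pairs (running 0/3).
From row 2: 1 unlike of 3 pairs (running 1/6).
From row 3: 2 unlike of 2 pairs (running 3/8).
Total adjacent occupied pairs: 8; unlike-type pairs: 3.

3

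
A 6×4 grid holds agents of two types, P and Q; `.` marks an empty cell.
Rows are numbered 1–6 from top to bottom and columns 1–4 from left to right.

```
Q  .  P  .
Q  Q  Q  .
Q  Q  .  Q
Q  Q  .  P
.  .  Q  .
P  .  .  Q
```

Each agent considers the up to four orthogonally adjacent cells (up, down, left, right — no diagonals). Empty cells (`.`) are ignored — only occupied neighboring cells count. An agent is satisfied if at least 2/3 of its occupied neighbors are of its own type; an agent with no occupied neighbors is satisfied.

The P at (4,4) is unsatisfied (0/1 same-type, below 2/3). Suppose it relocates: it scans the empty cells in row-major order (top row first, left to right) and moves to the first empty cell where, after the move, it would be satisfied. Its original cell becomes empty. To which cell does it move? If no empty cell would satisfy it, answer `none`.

Vacating (4,4). Empty cells in order:
  (1,2): 1/3 same-type → still unsatisfied.
  (1,4): 1/1 same-type → satisfied — stop here.

(1,4)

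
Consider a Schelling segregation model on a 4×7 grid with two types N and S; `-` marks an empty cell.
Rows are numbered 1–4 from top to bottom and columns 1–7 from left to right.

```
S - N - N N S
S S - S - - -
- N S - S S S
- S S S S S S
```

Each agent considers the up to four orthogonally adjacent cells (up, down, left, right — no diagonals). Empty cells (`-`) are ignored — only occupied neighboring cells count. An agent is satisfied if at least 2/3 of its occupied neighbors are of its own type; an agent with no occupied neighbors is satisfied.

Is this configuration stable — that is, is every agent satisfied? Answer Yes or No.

(1,1)S 1/1 satisfied
(1,3)N 0/0 satisfied
(1,5)N 1/1 satisfied
(1,6)N 1/2 not
(1,7)S 0/1 not
(2,1)S 2/2 satisfied
(2,2)S 1/2 not
(2,4)S 0/0 satisfied
(3,2)N 0/3 not
(3,3)S 1/2 not
(3,5)S 2/2 satisfied
(3,6)S 3/3 satisfied
(3,7)S 2/2 satisfied
(4,2)S 1/2 not
(4,3)S 3/3 satisfied
(4,4)S 2/2 satisfied
(4,5)S 3/3 satisfied
(4,6)S 3/3 satisfied
(4,7)S 2/2 satisfied
For instance (1,6) has only 1/2 same-type neighbors, below 2/3.

No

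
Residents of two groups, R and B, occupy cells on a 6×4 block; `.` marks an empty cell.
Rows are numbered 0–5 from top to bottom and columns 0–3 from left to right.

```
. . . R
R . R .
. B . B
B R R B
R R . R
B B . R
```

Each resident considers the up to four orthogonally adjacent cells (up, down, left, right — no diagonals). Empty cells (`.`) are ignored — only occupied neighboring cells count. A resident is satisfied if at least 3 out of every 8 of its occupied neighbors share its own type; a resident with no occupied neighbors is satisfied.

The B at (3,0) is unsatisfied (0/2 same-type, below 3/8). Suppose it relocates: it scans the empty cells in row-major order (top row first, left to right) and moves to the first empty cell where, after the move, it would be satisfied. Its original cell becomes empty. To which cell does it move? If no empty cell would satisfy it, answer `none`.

Vacating (3,0). Empty cells in order:
  (0,0): 0/1 same-type → still unsatisfied.
  (0,1): 0/0 same-type → satisfied — stop here.

(0,1)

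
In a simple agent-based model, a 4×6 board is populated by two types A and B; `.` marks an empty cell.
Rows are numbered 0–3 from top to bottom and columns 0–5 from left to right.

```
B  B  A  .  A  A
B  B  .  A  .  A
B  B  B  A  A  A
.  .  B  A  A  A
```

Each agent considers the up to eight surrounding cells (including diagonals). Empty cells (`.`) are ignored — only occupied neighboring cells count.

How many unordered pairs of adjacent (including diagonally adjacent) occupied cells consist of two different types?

Scan each occupied cell's neighbors to the right and below (and the two forward diagonals) so each pair is counted once.
From row 0: 2 unlike of 12 pairs (running 2/12).
From row 1: 1 unlike of 11 pairs (running 3/23).
From row 2: 3 unlike of 16 pairs (running 6/39).
From row 3: 1 unlike of 3 pairs (running 7/42).
Total adjacent occupied pairs: 42; unlike-type pairs: 7.

7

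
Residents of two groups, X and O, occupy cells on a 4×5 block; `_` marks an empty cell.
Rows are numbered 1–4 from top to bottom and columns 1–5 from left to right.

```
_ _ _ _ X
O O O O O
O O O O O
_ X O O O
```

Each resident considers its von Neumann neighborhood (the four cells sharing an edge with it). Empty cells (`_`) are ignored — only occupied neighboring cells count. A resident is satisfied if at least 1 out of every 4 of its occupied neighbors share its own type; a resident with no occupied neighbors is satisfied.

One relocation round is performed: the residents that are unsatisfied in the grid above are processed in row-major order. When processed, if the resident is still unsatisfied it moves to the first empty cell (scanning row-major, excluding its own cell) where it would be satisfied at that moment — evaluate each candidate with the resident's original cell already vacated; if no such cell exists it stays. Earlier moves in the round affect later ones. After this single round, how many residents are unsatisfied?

0

Initially unsatisfied (in order): (1,5), (4,2).
  (1,5) → (4,1).
  (4,2): now satisfied by earlier moves; stays.
Resulting grid:
_ _ _ _ _
O O O O O
O O O O O
X X O O O
All satisfied now.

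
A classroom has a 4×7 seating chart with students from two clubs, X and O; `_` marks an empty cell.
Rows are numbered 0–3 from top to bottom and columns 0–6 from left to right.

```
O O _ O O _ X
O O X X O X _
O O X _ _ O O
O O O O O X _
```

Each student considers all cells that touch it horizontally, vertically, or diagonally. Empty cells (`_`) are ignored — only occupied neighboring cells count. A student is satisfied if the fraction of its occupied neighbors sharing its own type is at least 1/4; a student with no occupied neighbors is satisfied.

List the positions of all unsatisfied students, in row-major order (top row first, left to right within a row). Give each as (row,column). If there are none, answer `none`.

(1,5), (3,5)

Row 0: (0,0)O 3/3 satisfied · (0,1)O 3/4 satisfied · (0,3)O 2/4 satisfied · (0,4)O 2/4 satisfied · (0,6)X 1/1 satisfied
Row 1: (1,0)O 5/5 satisfied · (1,1)O 5/7 satisfied · (1,2)X 2/6 satisfied · (1,3)X 2/5 satisfied · (1,4)O 3/5 satisfied · (1,5)X 1/5 not
Row 2: (2,0)O 5/5 satisfied · (2,1)O 6/8 satisfied · (2,2)X 2/7 satisfied · (2,5)O 3/5 satisfied · (2,6)O 1/3 satisfied
Row 3: (3,0)O 3/3 satisfied · (3,1)O 4/5 satisfied · (3,2)O 3/4 satisfied · (3,3)O 2/3 satisfied · (3,4)O 2/3 satisfied · (3,5)X 0/3 not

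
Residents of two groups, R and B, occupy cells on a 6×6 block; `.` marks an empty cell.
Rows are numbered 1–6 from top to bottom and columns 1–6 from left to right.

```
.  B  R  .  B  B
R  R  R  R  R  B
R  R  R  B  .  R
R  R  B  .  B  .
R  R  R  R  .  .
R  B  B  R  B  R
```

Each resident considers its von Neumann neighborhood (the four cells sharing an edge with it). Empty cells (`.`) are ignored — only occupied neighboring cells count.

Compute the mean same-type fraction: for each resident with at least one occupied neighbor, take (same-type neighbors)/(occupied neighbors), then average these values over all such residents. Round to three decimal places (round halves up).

0.539

(1,2)B 0/2
(1,3)R 1/2
(1,5)B 1/2
(1,6)B 2/2
(2,1)R 2/2
(2,2)R 3/4
(2,3)R 4/4
(2,4)R 2/3
(2,5)R 1/3
(2,6)B 1/3
(3,1)R 3/3
(3,2)R 4/4
(3,3)R 2/4
(3,4)B 0/2
(3,6)R 0/1
(4,1)R 3/3
(4,2)R 3/4
(4,3)B 0/3
(4,5)B — no occupied neighbors
(5,1)R 3/3
(5,2)R 3/4
(5,3)R 2/4
(5,4)R 2/2
(6,1)R 1/2
(6,2)B 1/3
(6,3)B 1/3
(6,4)R 1/3
(6,5)B 0/2
(6,6)R 0/1
Sum over 28 residents: 0/2 + 1/2 + 1/2 + 2/2 + 2/2 + 3/4 + 4/4 + 2/3 + 1/3 + 1/3 + 3/3 + 4/4 + 2/4 + 0/2 + 0/1 + 3/3 + 3/4 + 0/3 + 3/3 + 3/4 + 2/4 + 2/2 + 1/2 + 1/3 + 1/3 + 1/3 + 0/2 + 0/1 = 181/12; mean = 181/12 ÷ 28 = 181/336 = 0.538690… → 0.539.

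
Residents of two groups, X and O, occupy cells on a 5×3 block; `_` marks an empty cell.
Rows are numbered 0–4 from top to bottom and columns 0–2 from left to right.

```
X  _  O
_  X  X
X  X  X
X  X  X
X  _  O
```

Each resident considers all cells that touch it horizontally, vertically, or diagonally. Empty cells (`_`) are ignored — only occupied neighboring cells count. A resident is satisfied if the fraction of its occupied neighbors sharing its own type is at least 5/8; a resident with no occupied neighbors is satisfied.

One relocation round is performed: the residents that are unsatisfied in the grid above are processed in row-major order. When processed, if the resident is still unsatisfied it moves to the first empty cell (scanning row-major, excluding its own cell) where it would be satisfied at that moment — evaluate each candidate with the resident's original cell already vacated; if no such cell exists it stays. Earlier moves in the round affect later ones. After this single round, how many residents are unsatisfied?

Initially unsatisfied (in order): (0,2), (4,2).
  (0,2): no empty cell satisfies it; stays.
  (4,2): no empty cell satisfies it; stays.
Resulting grid:
X _ O
_ X X
X X X
X X X
X _ O
Unsatisfied now: (0,2), (4,2).

2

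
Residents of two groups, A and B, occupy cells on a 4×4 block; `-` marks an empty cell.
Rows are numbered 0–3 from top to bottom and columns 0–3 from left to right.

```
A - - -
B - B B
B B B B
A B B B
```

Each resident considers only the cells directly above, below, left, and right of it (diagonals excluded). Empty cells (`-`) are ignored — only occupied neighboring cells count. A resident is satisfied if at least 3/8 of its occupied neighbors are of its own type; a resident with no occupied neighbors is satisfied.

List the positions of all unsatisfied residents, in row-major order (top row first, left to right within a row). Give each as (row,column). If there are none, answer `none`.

Row 0: (0,0)A 0/1 ✗
Row 1: (1,0)B 1/2 ✓ · (1,2)B 2/2 ✓ · (1,3)B 2/2 ✓
Row 2: (2,0)B 2/3 ✓ · (2,1)B 3/3 ✓ · (2,2)B 4/4 ✓ · (2,3)B 3/3 ✓
Row 3: (3,0)A 0/2 ✗ · (3,1)B 2/3 ✓ · (3,2)B 3/3 ✓ · (3,3)B 2/2 ✓

(0,0), (3,0)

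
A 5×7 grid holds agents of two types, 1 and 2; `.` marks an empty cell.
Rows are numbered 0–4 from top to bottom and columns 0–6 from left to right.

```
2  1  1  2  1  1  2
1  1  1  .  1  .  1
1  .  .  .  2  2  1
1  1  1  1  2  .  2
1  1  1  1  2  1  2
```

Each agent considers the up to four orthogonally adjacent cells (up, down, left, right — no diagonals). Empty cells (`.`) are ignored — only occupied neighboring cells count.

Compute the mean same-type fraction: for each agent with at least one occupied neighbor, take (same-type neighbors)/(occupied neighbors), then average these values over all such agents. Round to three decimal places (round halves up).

(0,0)2 0/2
(0,1)1 2/3
(0,2)1 2/3
(0,3)2 0/2
(0,4)1 2/3
(0,5)1 1/2
(0,6)2 0/2
(1,0)1 2/3
(1,1)1 3/3
(1,2)1 2/2
(1,4)1 1/2
(1,6)1 1/2
(2,0)1 2/2
(2,4)2 2/3
(2,5)2 1/2
(2,6)1 1/3
(3,0)1 3/3
(3,1)1 3/3
(3,2)1 3/3
(3,3)1 2/3
(3,4)2 2/3
(3,6)2 1/2
(4,0)1 2/2
(4,1)1 3/3
(4,2)1 3/3
(4,3)1 2/3
(4,4)2 1/3
(4,5)1 0/2
(4,6)2 1/2
Sum over 29 agents: 0/2 + 2/3 + 2/3 + 0/2 + 2/3 + 1/2 + 0/2 + 2/3 + 3/3 + 2/2 + 1/2 + 1/2 + 2/2 + 2/3 + 1/2 + 1/3 + 3/3 + 3/3 + 3/3 + 2/3 + 2/3 + 1/2 + 2/2 + 3/3 + 3/3 + 2/3 + 1/3 + 0/2 + 1/2 = 18; mean = 18 ÷ 29 = 18/29 = 0.620689… → 0.621.

0.621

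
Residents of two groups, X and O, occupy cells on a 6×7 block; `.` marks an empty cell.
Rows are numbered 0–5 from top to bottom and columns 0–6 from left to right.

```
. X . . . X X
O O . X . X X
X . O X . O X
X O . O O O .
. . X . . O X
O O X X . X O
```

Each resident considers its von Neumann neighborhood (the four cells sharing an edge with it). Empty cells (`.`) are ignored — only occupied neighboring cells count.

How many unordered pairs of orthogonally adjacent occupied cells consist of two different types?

12

Scan each occupied cell's neighbors to the right and below so each pair is counted once.
Row 0: X(0,1)–O(1,1)≠ X(0,5)–X(0,6)= X(0,5)–X(1,5)= X(0,6)–X(1,6)=  → 1/4 unlike.
Row 1: O(1,0)–O(1,1)= O(1,0)–X(2,0)≠ X(1,3)–X(2,3)= X(1,5)–X(1,6)= X(1,5)–O(2,5)≠ X(1,6)–X(2,6)=  → 2/6 unlike.
Row 2: X(2,0)–X(3,0)= O(2,2)–X(2,3)≠ X(2,3)–O(3,3)≠ O(2,5)–X(2,6)≠ O(2,5)–O(3,5)=  → 3/5 unlike.
Row 3: X(3,0)–O(3,1)≠ O(3,3)–O(3,4)= O(3,4)–O(3,5)= O(3,5)–O(4,5)=  → 1/4 unlike.
Row 4: X(4,2)–X(5,2)= O(4,5)–X(4,6)≠ O(4,5)–X(5,5)≠ X(4,6)–O(5,6)≠  → 3/4 unlike.
Row 5: O(5,0)–O(5,1)= O(5,1)–X(5,2)≠ X(5,2)–X(5,3)= X(5,5)–O(5,6)≠  → 2/4 unlike.
Total adjacent occupied pairs: 27; unlike-type pairs: 12.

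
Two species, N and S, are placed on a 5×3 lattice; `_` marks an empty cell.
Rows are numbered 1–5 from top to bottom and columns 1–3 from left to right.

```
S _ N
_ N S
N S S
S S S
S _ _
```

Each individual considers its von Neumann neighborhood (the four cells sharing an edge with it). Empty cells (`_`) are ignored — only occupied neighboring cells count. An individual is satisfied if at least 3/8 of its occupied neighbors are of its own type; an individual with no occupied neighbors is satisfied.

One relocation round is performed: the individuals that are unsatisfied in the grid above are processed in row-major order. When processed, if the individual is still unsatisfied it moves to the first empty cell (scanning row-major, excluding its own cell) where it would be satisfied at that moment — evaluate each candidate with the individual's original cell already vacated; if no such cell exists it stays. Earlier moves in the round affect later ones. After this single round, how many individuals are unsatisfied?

2

Initially unsatisfied (in order): (1,3), (2,2), (2,3), (3,1).
  (1,3) → (1,2).
  (2,2) → (1,3).
  (2,3): now satisfied by earlier moves; stays.
  (3,1): no empty cell satisfies it; stays.
Resulting grid:
S N N
_ _ S
N S S
S S S
S _ _
Unsatisfied now: (1,1), (3,1).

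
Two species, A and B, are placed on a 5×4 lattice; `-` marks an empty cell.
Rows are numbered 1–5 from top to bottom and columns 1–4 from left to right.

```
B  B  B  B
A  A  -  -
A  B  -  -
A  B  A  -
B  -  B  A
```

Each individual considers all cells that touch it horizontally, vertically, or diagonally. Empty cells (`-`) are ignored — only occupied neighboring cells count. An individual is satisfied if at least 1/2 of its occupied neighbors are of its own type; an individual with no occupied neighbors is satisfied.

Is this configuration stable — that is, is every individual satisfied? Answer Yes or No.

Row 1: (1,1)B 1/3 not · (1,2)B 2/4 satisfied · (1,3)B 2/3 satisfied · (1,4)B 1/1 satisfied
Row 2: (2,1)A 2/5 not · (2,2)A 2/6 not
Row 3: (3,1)A 3/5 satisfied · (3,2)B 1/6 not
Row 4: (4,1)A 1/4 not · (4,2)B 3/6 satisfied · (4,3)A 1/4 not
Row 5: (5,1)B 1/2 satisfied · (5,3)B 1/3 not · (5,4)A 1/2 satisfied
For instance (1,1) has only 1/3 same-type neighbors, below 1/2.

No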